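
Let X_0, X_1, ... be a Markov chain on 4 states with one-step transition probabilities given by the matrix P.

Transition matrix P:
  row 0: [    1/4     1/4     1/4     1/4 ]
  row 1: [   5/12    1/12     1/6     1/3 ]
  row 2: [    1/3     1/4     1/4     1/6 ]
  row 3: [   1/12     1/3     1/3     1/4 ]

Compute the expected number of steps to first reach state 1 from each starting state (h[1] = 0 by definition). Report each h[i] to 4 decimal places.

h = [3.7179, 0.0000, 3.7436, 3.4103]

First-step conditioning: h[1] = 0; for i ≠ 1, h[i] = 1 + Σ_k P[i][k]·h[k].
  h[0] = 1 + 1/4·h[0] + 1/4·h[2] + 1/4·h[3]
  h[2] = 1 + 1/3·h[0] + 1/4·h[2] + 1/6·h[3]
  h[3] = 1 + 1/12·h[0] + 1/3·h[2] + 1/4·h[3]
Solving the 3×3 linear system over states ≠ 1 gives exactly h = [145/39, 0, 146/39, 133/39] (h[1] = 0 is the target).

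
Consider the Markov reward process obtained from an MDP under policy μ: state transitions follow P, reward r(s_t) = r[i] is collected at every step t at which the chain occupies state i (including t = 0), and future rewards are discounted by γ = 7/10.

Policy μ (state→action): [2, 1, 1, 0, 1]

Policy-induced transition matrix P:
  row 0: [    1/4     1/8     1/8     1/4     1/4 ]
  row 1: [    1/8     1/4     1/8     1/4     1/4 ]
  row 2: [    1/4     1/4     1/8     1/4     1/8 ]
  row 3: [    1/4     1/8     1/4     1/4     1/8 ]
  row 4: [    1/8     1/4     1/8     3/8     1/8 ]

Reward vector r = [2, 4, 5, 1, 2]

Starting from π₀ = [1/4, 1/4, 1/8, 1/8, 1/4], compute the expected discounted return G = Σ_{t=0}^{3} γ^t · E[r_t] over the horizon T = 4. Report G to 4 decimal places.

G = 6.6892

t=0: π = [0.2500, 0.2500, 0.1250, 0.1250, 0.2500], E[r] = 2.7500, γ^t·E[r] = 2.750000, running G = 2.750000
t=1: π = [0.1875, 0.2031, 0.1406, 0.2813, 0.1875], E[r] = 2.5469, γ^t·E[r] = 1.782813, running G = 4.532813
t=2: π = [0.2012, 0.1914, 0.1602, 0.2734, 0.1738], E[r] = 2.5898, γ^t·E[r] = 1.269023, running G = 5.801836
t=3: π = [0.2043, 0.1907, 0.1592, 0.2717, 0.1741], E[r] = 2.5872, γ^t·E[r] = 0.887395, running G = 6.689231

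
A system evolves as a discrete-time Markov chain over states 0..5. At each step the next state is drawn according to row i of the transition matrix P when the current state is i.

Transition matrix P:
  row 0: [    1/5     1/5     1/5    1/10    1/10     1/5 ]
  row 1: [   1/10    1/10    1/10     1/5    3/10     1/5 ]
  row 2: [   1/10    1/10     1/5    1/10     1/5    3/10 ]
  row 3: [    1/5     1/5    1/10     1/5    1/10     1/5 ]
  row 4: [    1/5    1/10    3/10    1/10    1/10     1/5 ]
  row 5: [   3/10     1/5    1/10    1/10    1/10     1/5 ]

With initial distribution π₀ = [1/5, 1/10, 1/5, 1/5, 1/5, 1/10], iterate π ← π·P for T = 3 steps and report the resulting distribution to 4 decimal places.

π = [0.1901, 0.1535, 0.1649, 0.1281, 0.1470, 0.2164]

t=0: π = [0.2000, 0.1000, 0.2000, 0.2000, 0.2000, 0.1000]
t=1: π = [0.1800, 0.1500, 0.1800, 0.1300, 0.1400, 0.2200]
t=2: π = [0.1890, 0.1530, 0.1640, 0.1280, 0.1480, 0.2180]
t=3: π = [0.1901, 0.1535, 0.1649, 0.1281, 0.1470, 0.2164]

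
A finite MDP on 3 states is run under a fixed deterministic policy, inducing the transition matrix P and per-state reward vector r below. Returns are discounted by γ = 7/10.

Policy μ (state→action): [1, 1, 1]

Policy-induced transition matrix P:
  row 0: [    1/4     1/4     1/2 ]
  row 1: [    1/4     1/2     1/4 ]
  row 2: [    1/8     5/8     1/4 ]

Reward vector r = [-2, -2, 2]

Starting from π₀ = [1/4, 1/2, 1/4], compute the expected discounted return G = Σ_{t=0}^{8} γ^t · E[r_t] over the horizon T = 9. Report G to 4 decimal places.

t=0: π = [0.2500, 0.5000, 0.2500], E[r] = -1.0000, γ^t·E[r] = -1.000000, running G = -1.000000
t=1: π = [0.2188, 0.4688, 0.3125], E[r] = -0.7500, γ^t·E[r] = -0.525000, running G = -1.525000
t=2: π = [0.2109, 0.4844, 0.3047], E[r] = -0.7813, γ^t·E[r] = -0.382813, running G = -1.907813
t=3: π = [0.2119, 0.4854, 0.3027], E[r] = -0.7891, γ^t·E[r] = -0.270648, running G = -2.178461
t=4: π = [0.2122, 0.4849, 0.3030], E[r] = -0.7881, γ^t·E[r] = -0.189219, running G = -2.367680
t=5: π = [0.2121, 0.4848, 0.3030], E[r] = -0.7878, γ^t·E[r] = -0.132413, running G = -2.500093
t=6: π = [0.2121, 0.4848, 0.3030], E[r] = -0.7879, γ^t·E[r] = -0.092692, running G = -2.592785
t=7: π = [0.2121, 0.4848, 0.3030], E[r] = -0.7879, γ^t·E[r] = -0.064885, running G = -2.657671
t=8: π = [0.2121, 0.4848, 0.3030], E[r] = -0.7879, γ^t·E[r] = -0.045420, running G = -2.703090

G = -2.7031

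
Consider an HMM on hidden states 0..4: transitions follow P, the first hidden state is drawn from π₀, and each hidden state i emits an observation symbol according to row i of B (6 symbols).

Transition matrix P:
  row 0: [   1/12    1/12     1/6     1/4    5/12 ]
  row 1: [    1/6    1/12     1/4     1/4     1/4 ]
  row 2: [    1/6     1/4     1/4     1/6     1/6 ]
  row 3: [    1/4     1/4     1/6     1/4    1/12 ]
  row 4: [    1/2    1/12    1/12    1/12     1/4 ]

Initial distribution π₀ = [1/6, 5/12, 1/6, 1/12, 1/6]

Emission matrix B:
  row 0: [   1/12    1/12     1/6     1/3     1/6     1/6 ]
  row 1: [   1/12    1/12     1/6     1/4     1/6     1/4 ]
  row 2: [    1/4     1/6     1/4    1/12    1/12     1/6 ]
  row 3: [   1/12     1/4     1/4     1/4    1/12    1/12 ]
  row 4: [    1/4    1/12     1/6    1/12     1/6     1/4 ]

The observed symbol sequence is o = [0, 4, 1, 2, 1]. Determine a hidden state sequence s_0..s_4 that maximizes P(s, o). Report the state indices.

t=0: δ = [1.389e-02, 3.472e-02, 4.167e-02, 6.944e-03, 4.167e-02]  (obs o_0=0)
t=1: δ = [3.472e-03, 1.736e-03, 8.681e-04, 7.234e-04, 1.736e-03]  ψ = [4, 2, 2, 1, 4]  (obs o_1=4)
t=2: δ = [7.234e-05, 2.411e-05, 9.645e-05, 2.170e-04, 1.206e-04]  ψ = [4, 0, 0, 0, 0]  (obs o_2=1)
t=3: δ = [1.005e-05, 9.042e-06, 9.042e-06, 1.356e-05, 5.023e-06]  ψ = [4, 3, 3, 3, 0]  (obs o_3=2)
t=4: δ = [2.826e-07, 2.826e-07, 3.768e-07, 8.477e-07, 3.489e-07]  ψ = [3, 3, 1, 3, 0]  (obs o_4=1)
backtrack: best end state = 3; path = [4, 0, 3, 3, 3]

path = [4, 0, 3, 3, 3]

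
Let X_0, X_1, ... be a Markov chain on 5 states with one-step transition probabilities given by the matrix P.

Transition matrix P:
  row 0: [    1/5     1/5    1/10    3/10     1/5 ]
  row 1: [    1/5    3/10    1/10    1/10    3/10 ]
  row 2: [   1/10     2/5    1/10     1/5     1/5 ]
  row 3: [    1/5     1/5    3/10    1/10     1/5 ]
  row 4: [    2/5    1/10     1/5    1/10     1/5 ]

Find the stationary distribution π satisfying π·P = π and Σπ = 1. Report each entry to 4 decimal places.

π = [0.2292, 0.2318, 0.1546, 0.1613, 0.2232]

Balance equations π_j = Σ_i π_i·P[i][j]:
  π_0 = 1/5·π_0 + 1/5·π_1 + 1/10·π_2 + 1/5·π_3 + 2/5·π_4
  π_1 = 1/5·π_0 + 3/10·π_1 + 2/5·π_2 + 1/5·π_3 + 1/10·π_4
  π_2 = 1/10·π_0 + 1/10·π_1 + 1/10·π_2 + 3/10·π_3 + 1/5·π_4
  π_3 = 3/10·π_0 + 1/10·π_1 + 1/5·π_2 + 1/10·π_3 + 1/10·π_4
  normalize: π_0 + π_1 + π_2 + π_3 + π_4 = 1
Solving the linear system gives exactly π = [853/3722, 1294/5583, 863/5583, 1801/11166, 1246/5583].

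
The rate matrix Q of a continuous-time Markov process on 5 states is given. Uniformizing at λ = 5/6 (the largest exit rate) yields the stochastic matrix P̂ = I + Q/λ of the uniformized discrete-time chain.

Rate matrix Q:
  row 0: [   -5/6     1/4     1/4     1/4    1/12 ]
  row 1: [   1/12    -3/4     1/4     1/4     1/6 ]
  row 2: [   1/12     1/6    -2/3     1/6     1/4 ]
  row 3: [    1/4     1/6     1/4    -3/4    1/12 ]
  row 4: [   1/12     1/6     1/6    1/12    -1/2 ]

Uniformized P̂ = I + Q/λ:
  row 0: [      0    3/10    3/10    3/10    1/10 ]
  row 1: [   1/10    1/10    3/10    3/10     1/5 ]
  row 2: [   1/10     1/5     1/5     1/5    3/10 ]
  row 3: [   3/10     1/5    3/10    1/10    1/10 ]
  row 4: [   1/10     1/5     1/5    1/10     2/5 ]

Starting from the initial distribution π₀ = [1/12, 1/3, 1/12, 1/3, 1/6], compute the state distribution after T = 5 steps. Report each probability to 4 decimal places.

t=0: π = [0.0833, 0.3333, 0.0833, 0.3333, 0.1667]
t=1: π = [0.1583, 0.1750, 0.2750, 0.1917, 0.2000]
t=2: π = [0.1225, 0.1983, 0.2525, 0.1942, 0.2325]
t=3: π = [0.1266, 0.1924, 0.2515, 0.1894, 0.2401]
t=4: π = [0.1252, 0.1934, 0.2508, 0.1890, 0.2416]
t=5: π = [0.1253, 0.1932, 0.2508, 0.1888, 0.2420]

π = [0.1253, 0.1932, 0.2508, 0.1888, 0.2420]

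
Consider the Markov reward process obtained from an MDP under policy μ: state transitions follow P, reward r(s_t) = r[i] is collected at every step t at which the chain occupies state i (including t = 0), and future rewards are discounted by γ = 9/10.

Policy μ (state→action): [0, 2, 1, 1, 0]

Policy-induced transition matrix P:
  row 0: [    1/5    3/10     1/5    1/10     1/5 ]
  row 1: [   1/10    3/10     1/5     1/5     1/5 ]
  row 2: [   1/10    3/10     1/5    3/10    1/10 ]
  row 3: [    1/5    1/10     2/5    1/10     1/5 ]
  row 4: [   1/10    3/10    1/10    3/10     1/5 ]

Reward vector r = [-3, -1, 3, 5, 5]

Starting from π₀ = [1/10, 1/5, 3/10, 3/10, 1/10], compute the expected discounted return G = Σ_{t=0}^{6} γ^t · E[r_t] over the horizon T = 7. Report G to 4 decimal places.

G = 10.5367

t=0: π = [0.1000, 0.2000, 0.3000, 0.3000, 0.1000], E[r] = 2.4000, γ^t·E[r] = 2.400000, running G = 2.400000
t=1: π = [0.1400, 0.2400, 0.2500, 0.2000, 0.1700], E[r] = 1.9400, γ^t·E[r] = 1.746000, running G = 4.146000
t=2: π = [0.1340, 0.2600, 0.2230, 0.2080, 0.1750], E[r] = 1.9220, γ^t·E[r] = 1.556820, running G = 5.702820
t=3: π = [0.1342, 0.2584, 0.2241, 0.2056, 0.1777], E[r] = 1.9278, γ^t·E[r] = 1.405366, running G = 7.108186
t=4: π = [0.1340, 0.2589, 0.2234, 0.2062, 0.1776], E[r] = 1.9282, γ^t·E[r] = 1.265079, running G = 8.373265
t=5: π = [0.1340, 0.2588, 0.2235, 0.2061, 0.1777], E[r] = 1.9283, γ^t·E[r] = 1.138662, running G = 9.511927
t=6: π = [0.1340, 0.2588, 0.2234, 0.2061, 0.1777], E[r] = 1.9283, γ^t·E[r] = 1.024788, running G = 10.536715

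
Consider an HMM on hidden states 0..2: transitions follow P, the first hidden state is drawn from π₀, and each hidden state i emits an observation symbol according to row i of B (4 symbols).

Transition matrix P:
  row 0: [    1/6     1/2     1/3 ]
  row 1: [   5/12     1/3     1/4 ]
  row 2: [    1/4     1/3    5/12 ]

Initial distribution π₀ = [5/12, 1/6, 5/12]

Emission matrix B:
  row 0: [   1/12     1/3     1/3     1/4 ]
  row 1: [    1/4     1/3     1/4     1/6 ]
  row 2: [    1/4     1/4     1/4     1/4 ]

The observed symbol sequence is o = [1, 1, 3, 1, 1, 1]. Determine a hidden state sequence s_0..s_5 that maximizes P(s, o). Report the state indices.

t=0: δ = [1.389e-01, 5.556e-02, 1.042e-01]  (obs o_0=1)
t=1: δ = [8.681e-03, 2.315e-02, 1.157e-02]  ψ = [2, 0, 0]  (obs o_1=1)
t=2: δ = [2.411e-03, 1.286e-03, 1.447e-03]  ψ = [1, 1, 1]  (obs o_2=3)
t=3: δ = [1.786e-04, 4.019e-04, 2.009e-04]  ψ = [1, 0, 0]  (obs o_3=1)
t=4: δ = [5.582e-05, 4.465e-05, 2.512e-05]  ψ = [1, 1, 1]  (obs o_4=1)
t=5: δ = [6.202e-06, 9.303e-06, 4.651e-06]  ψ = [1, 0, 0]  (obs o_5=1)
backtrack: best end state = 1; path = [0, 1, 0, 1, 0, 1]

path = [0, 1, 0, 1, 0, 1]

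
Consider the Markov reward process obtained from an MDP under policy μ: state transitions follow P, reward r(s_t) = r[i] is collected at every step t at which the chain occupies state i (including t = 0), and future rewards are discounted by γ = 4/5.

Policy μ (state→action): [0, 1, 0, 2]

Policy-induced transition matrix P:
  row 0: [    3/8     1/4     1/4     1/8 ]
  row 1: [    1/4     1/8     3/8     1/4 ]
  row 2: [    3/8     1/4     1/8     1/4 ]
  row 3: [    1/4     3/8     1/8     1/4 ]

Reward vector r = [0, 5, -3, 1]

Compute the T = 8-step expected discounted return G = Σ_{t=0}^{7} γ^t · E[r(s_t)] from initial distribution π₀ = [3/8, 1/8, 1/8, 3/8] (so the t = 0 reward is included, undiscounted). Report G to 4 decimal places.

G = 3.1908

t=0: π = [0.3750, 0.1250, 0.1250, 0.3750], E[r] = 0.6250, γ^t·E[r] = 0.625000, running G = 0.625000
t=1: π = [0.3125, 0.2813, 0.2031, 0.2031], E[r] = 1.0000, γ^t·E[r] = 0.800000, running G = 1.425000
t=2: π = [0.3145, 0.2402, 0.2344, 0.2109], E[r] = 0.7090, γ^t·E[r] = 0.453750, running G = 1.878750
t=3: π = [0.3186, 0.2463, 0.2244, 0.2107], E[r] = 0.7693, γ^t·E[r] = 0.393875, running G = 2.272625
t=4: π = [0.3179, 0.2455, 0.2264, 0.2102], E[r] = 0.7587, γ^t·E[r] = 0.310750, running G = 2.583375
t=5: π = [0.3180, 0.2456, 0.2261, 0.2103], E[r] = 0.7598, γ^t·E[r] = 0.248971, running G = 2.832346
t=6: π = [0.3180, 0.2456, 0.2261, 0.2102], E[r] = 0.7597, γ^t·E[r] = 0.199158, running G = 3.031504
t=7: π = [0.3180, 0.2456, 0.2261, 0.2102], E[r] = 0.7597, γ^t·E[r] = 0.159323, running G = 3.190828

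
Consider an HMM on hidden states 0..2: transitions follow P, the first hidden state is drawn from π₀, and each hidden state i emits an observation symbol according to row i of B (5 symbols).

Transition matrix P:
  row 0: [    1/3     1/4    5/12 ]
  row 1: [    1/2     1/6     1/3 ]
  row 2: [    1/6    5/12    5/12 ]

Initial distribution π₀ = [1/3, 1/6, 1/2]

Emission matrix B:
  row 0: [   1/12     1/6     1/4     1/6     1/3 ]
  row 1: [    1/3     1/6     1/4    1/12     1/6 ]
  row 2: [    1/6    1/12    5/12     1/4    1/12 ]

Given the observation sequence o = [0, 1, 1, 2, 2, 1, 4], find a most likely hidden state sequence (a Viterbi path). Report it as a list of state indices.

path = [2, 1, 0, 2, 2, 1, 0]

t=0: δ = [2.778e-02, 5.556e-02, 8.333e-02]  (obs o_0=0)
t=1: δ = [4.630e-03, 5.787e-03, 2.894e-03]  ψ = [1, 2, 2]  (obs o_1=1)
t=2: δ = [4.823e-04, 2.009e-04, 1.608e-04]  ψ = [1, 2, 0]  (obs o_2=1)
t=3: δ = [4.019e-05, 3.014e-05, 8.372e-05]  ψ = [0, 0, 0]  (obs o_3=2)
t=4: δ = [3.768e-06, 8.721e-06, 1.454e-05]  ψ = [1, 2, 2]  (obs o_4=2)
t=5: δ = [7.268e-07, 1.009e-06, 5.047e-07]  ψ = [1, 2, 2]  (obs o_5=1)
t=6: δ = [1.682e-07, 3.505e-08, 2.804e-08]  ψ = [1, 2, 1]  (obs o_6=4)
backtrack: best end state = 0; path = [2, 1, 0, 2, 2, 1, 0]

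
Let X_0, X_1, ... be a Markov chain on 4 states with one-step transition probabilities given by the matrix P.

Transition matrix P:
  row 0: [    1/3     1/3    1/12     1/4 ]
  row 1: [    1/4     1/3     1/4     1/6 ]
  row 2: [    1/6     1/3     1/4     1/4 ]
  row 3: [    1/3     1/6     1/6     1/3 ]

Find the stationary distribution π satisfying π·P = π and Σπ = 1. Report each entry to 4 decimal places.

π = [0.2785, 0.2923, 0.1831, 0.2462]

Balance equations π_j = Σ_i π_i·P[i][j]:
  π_0 = 1/3·π_0 + 1/4·π_1 + 1/6·π_2 + 1/3·π_3
  π_1 = 1/3·π_0 + 1/3·π_1 + 1/3·π_2 + 1/6·π_3
  π_2 = 1/12·π_0 + 1/4·π_1 + 1/4·π_2 + 1/6·π_3
  normalize: π_0 + π_1 + π_2 + π_3 = 1
Solving the linear system gives exactly π = [181/650, 19/65, 119/650, 16/65].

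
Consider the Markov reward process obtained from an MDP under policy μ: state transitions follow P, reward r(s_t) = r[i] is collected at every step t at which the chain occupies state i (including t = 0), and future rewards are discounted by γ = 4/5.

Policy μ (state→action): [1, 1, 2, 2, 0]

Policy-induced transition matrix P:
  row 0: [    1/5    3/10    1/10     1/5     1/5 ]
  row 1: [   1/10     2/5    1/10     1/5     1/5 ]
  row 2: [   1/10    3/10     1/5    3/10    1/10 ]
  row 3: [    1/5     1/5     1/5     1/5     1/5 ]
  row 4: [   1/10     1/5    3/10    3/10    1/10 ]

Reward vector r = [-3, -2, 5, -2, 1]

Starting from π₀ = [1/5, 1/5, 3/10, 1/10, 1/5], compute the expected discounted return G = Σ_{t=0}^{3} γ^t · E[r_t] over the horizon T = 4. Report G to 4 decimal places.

t=0: π = [0.2000, 0.2000, 0.3000, 0.1000, 0.2000], E[r] = 0.5000, γ^t·E[r] = 0.500000, running G = 0.500000
t=1: π = [0.1300, 0.2900, 0.1800, 0.2500, 0.1500], E[r] = -0.4200, γ^t·E[r] = -0.336000, running G = 0.164000
t=2: π = [0.1380, 0.2890, 0.1730, 0.2330, 0.1670], E[r] = -0.4260, γ^t·E[r] = -0.272640, running G = -0.108640
t=3: π = [0.1371, 0.2889, 0.1740, 0.2340, 0.1660], E[r] = -0.4211, γ^t·E[r] = -0.215603, running G = -0.324243

G = -0.3242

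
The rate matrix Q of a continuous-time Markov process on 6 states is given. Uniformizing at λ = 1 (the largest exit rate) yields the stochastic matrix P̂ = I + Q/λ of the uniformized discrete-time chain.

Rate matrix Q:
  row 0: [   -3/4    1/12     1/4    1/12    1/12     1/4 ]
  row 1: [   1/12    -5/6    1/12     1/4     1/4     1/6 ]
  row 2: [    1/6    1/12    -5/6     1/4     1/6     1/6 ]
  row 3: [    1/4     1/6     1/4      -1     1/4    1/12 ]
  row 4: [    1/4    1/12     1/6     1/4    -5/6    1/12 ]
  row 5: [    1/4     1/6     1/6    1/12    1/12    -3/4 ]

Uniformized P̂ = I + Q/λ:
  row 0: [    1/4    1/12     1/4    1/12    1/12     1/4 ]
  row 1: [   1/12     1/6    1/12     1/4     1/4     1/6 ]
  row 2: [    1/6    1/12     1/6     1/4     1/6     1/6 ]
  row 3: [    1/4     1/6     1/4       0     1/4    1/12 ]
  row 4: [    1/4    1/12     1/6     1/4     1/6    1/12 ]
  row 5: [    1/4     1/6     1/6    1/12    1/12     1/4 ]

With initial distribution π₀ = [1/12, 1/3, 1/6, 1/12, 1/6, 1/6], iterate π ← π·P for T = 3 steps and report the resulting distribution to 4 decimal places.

π = [0.2138, 0.1195, 0.1864, 0.1503, 0.1574, 0.1726]

t=0: π = [0.0833, 0.3333, 0.1667, 0.0833, 0.1667, 0.1667]
t=1: π = [0.1806, 0.1319, 0.1528, 0.1875, 0.1806, 0.1667]
t=2: π = [0.2153, 0.1238, 0.1863, 0.1453, 0.1644, 0.1649]
t=3: π = [0.2138, 0.1195, 0.1864, 0.1503, 0.1574, 0.1726]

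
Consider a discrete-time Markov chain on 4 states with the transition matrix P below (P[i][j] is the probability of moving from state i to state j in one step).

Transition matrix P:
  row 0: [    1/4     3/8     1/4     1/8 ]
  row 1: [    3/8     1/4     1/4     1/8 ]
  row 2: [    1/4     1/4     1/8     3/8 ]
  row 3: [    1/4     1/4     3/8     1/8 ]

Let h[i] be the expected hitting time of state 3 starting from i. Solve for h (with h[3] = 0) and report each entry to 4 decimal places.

h = [5.5385, 5.5385, 4.3077, 0.0000]

First-step conditioning: h[3] = 0; for i ≠ 3, h[i] = 1 + Σ_k P[i][k]·h[k].
  h[0] = 1 + 1/4·h[0] + 3/8·h[1] + 1/4·h[2]
  h[1] = 1 + 3/8·h[0] + 1/4·h[1] + 1/4·h[2]
  h[2] = 1 + 1/4·h[0] + 1/4·h[1] + 1/8·h[2]
Solving the 3×3 linear system over states ≠ 3 gives exactly h = [72/13, 72/13, 56/13, 0] (h[3] = 0 is the target).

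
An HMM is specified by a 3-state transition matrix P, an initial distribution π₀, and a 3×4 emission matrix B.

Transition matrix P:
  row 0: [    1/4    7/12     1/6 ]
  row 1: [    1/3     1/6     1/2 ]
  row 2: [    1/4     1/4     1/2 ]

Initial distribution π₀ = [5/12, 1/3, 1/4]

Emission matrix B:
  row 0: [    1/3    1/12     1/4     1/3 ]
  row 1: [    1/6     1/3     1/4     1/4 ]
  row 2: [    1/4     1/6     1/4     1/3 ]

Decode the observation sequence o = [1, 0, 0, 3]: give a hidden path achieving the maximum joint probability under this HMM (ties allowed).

t=0: δ = [3.472e-02, 1.111e-01, 4.167e-02]  (obs o_0=1)
t=1: δ = [1.235e-02, 3.376e-03, 1.389e-02]  ψ = [1, 0, 1]  (obs o_1=0)
t=2: δ = [1.157e-03, 1.200e-03, 1.736e-03]  ψ = [2, 0, 2]  (obs o_2=0)
t=3: δ = [1.447e-04, 1.688e-04, 2.894e-04]  ψ = [2, 0, 2]  (obs o_3=3)
backtrack: best end state = 2; path = [1, 2, 2, 2]

path = [1, 2, 2, 2]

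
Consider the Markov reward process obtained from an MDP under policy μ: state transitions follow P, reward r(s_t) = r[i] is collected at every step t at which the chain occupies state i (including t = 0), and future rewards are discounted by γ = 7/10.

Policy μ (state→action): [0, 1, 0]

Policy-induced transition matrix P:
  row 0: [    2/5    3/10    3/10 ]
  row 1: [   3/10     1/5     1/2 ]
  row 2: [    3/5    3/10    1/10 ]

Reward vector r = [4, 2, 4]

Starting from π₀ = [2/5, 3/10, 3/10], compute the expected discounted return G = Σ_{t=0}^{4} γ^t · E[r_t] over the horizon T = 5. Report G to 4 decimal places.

G = 9.5288

t=0: π = [0.4000, 0.3000, 0.3000], E[r] = 3.4000, γ^t·E[r] = 3.400000, running G = 3.400000
t=1: π = [0.4300, 0.2700, 0.3000], E[r] = 3.4600, γ^t·E[r] = 2.422000, running G = 5.822000
t=2: π = [0.4330, 0.2730, 0.2940], E[r] = 3.4540, γ^t·E[r] = 1.692460, running G = 7.514460
t=3: π = [0.4315, 0.2727, 0.2958], E[r] = 3.4546, γ^t·E[r] = 1.184928, running G = 8.699388
t=4: π = [0.4319, 0.2727, 0.2954], E[r] = 3.4545, γ^t·E[r] = 0.829435, running G = 9.528823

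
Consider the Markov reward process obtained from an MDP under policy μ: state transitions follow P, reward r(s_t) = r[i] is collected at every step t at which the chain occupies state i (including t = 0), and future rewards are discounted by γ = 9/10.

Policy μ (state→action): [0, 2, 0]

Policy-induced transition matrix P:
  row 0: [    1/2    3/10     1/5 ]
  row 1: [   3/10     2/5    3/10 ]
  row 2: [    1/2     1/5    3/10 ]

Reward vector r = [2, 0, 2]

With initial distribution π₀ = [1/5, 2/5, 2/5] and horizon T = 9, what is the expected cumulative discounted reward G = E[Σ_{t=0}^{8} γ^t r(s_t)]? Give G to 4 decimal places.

G = 8.3403

t=0: π = [0.2000, 0.4000, 0.4000], E[r] = 1.2000, γ^t·E[r] = 1.200000, running G = 1.200000
t=1: π = [0.4200, 0.3000, 0.2800], E[r] = 1.4000, γ^t·E[r] = 1.260000, running G = 2.460000
t=2: π = [0.4400, 0.3020, 0.2580], E[r] = 1.3960, γ^t·E[r] = 1.130760, running G = 3.590760
t=3: π = [0.4396, 0.3044, 0.2560], E[r] = 1.3912, γ^t·E[r] = 1.014185, running G = 4.604945
t=4: π = [0.4391, 0.3048, 0.2560], E[r] = 1.3903, γ^t·E[r] = 0.912189, running G = 5.517134
t=5: π = [0.4390, 0.3049, 0.2561], E[r] = 1.3902, γ^t·E[r] = 0.820923, running G = 6.338057
t=6: π = [0.4390, 0.3049, 0.2561], E[r] = 1.3902, γ^t·E[r] = 0.738831, running G = 7.076888
t=7: π = [0.4390, 0.3049, 0.2561], E[r] = 1.3902, γ^t·E[r] = 0.664949, running G = 7.741837
t=8: π = [0.4390, 0.3049, 0.2561], E[r] = 1.3902, γ^t·E[r] = 0.598454, running G = 8.340292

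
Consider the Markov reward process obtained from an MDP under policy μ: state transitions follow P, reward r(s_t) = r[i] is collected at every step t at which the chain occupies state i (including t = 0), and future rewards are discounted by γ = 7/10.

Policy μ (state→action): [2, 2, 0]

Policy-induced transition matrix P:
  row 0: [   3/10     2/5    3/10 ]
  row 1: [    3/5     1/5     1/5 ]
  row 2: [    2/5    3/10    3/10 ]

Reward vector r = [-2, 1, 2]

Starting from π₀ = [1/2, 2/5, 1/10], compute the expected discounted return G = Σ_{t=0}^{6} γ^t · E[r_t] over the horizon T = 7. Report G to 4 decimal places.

G = -0.4081

t=0: π = [0.5000, 0.4000, 0.1000], E[r] = -0.4000, γ^t·E[r] = -0.400000, running G = -0.400000
t=1: π = [0.4300, 0.3100, 0.2600], E[r] = -0.0300, γ^t·E[r] = -0.021000, running G = -0.421000
t=2: π = [0.4190, 0.3120, 0.2690], E[r] = 0.0120, γ^t·E[r] = 0.005880, running G = -0.415120
t=3: π = [0.4205, 0.3107, 0.2688], E[r] = 0.0073, γ^t·E[r] = 0.002504, running G = -0.412616
t=4: π = [0.4201, 0.3110, 0.2689], E[r] = 0.0087, γ^t·E[r] = 0.002079, running G = -0.410537
t=5: π = [0.4202, 0.3109, 0.2689], E[r] = 0.0083, γ^t·E[r] = 0.001402, running G = -0.409135
t=6: π = [0.4202, 0.3109, 0.2689], E[r] = 0.0084, γ^t·E[r] = 0.000990, running G = -0.408145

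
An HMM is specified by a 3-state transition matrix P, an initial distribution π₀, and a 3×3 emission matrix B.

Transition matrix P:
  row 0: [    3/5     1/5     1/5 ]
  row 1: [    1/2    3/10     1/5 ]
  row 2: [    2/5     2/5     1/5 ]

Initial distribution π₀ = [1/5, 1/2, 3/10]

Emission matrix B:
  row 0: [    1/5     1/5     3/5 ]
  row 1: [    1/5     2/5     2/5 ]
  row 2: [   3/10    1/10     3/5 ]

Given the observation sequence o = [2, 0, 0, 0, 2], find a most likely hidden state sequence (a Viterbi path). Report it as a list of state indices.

path = [1, 0, 0, 0, 0]

t=0: δ = [1.200e-01, 2.000e-01, 1.800e-01]  (obs o_0=2)
t=1: δ = [2.000e-02, 1.440e-02, 1.200e-02]  ψ = [1, 2, 1]  (obs o_1=0)
t=2: δ = [2.400e-03, 9.600e-04, 1.200e-03]  ψ = [0, 2, 0]  (obs o_2=0)
t=3: δ = [2.880e-04, 9.600e-05, 1.440e-04]  ψ = [0, 0, 0]  (obs o_3=0)
t=4: δ = [1.037e-04, 2.304e-05, 3.456e-05]  ψ = [0, 0, 0]  (obs o_4=2)
backtrack: best end state = 0; path = [1, 0, 0, 0, 0]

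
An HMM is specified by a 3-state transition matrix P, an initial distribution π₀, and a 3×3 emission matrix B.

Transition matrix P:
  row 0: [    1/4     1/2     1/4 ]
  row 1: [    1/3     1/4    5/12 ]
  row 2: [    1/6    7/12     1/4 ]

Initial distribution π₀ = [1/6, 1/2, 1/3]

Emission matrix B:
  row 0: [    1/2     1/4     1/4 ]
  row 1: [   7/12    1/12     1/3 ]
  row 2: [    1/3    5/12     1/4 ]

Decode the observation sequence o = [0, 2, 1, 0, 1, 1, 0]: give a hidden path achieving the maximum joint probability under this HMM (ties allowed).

path = [1, 1, 2, 1, 2, 2, 1]

t=0: δ = [8.333e-02, 2.917e-01, 1.111e-01]  (obs o_0=0)
t=1: δ = [2.431e-02, 2.431e-02, 3.038e-02]  ψ = [1, 1, 1]  (obs o_1=2)
t=2: δ = [2.025e-03, 1.477e-03, 4.220e-03]  ψ = [1, 2, 1]  (obs o_2=1)
t=3: δ = [3.516e-04, 1.436e-03, 3.516e-04]  ψ = [2, 2, 2]  (obs o_3=0)
t=4: δ = [1.197e-04, 2.991e-05, 2.493e-04]  ψ = [1, 1, 1]  (obs o_4=1)
t=5: δ = [1.039e-05, 1.212e-05, 2.597e-05]  ψ = [2, 2, 2]  (obs o_5=1)
t=6: δ = [2.164e-06, 8.836e-06, 2.164e-06]  ψ = [2, 2, 2]  (obs o_6=0)
backtrack: best end state = 1; path = [1, 1, 2, 1, 2, 2, 1]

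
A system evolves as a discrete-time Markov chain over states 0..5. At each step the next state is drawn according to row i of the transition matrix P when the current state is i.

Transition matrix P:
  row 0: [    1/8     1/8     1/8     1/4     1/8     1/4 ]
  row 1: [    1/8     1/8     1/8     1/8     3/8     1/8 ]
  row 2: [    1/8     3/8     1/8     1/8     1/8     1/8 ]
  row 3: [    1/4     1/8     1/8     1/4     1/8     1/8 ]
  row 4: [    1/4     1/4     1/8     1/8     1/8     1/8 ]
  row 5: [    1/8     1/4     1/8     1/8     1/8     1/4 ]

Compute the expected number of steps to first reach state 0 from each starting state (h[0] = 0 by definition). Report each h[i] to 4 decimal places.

h = [0.0000, 5.8793, 6.0262, 5.2073, 5.2913, 6.0472]

First-step conditioning: h[0] = 0; for i ≠ 0, h[i] = 1 + Σ_k P[i][k]·h[k].
  h[1] = 1 + 1/8·h[1] + 1/8·h[2] + 1/8·h[3] + 3/8·h[4] + 1/8·h[5]
  h[2] = 1 + 3/8·h[1] + 1/8·h[2] + 1/8·h[3] + 1/8·h[4] + 1/8·h[5]
  h[3] = 1 + 1/8·h[1] + 1/8·h[2] + 1/4·h[3] + 1/8·h[4] + 1/8·h[5]
  h[4] = 1 + 1/4·h[1] + 1/8·h[2] + 1/8·h[3] + 1/8·h[4] + 1/8·h[5]
  h[5] = 1 + 1/4·h[1] + 1/8·h[2] + 1/8·h[3] + 1/8·h[4] + 1/4·h[5]
Solving the 5×5 linear system over states ≠ 0 gives exactly h = [0, 2240/381, 2296/381, 1984/381, 672/127, 768/127] (h[0] = 0 is the target).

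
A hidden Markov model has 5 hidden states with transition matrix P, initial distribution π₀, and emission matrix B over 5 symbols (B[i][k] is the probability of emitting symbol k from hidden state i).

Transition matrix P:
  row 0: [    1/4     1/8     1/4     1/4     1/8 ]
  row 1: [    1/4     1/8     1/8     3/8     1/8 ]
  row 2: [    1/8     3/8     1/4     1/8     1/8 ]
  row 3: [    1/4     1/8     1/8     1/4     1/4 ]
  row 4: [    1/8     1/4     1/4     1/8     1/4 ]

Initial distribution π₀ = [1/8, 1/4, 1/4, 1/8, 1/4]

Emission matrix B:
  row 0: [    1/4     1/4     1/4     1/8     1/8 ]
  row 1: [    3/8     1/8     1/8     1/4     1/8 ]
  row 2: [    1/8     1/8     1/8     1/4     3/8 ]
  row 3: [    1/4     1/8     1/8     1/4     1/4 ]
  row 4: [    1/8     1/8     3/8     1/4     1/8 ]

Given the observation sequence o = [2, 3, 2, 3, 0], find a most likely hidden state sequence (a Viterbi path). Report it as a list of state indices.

path = [4, 4, 4, 2, 1]

t=0: δ = [3.125e-02, 3.125e-02, 3.125e-02, 1.562e-02, 9.375e-02]  (obs o_0=2)
t=1: δ = [1.465e-03, 5.859e-03, 5.859e-03, 2.930e-03, 5.859e-03]  ψ = [4, 4, 4, 1, 4]  (obs o_1=3)
t=2: δ = [3.662e-04, 2.747e-04, 1.831e-04, 2.747e-04, 5.493e-04]  ψ = [1, 2, 2, 1, 4]  (obs o_2=2)
t=3: δ = [1.144e-05, 3.433e-05, 3.433e-05, 2.575e-05, 3.433e-05]  ψ = [0, 4, 4, 1, 4]  (obs o_3=3)
t=4: δ = [2.146e-06, 4.828e-06, 1.073e-06, 3.219e-06, 1.073e-06]  ψ = [1, 2, 2, 1, 4]  (obs o_4=0)
backtrack: best end state = 1; path = [4, 4, 4, 2, 1]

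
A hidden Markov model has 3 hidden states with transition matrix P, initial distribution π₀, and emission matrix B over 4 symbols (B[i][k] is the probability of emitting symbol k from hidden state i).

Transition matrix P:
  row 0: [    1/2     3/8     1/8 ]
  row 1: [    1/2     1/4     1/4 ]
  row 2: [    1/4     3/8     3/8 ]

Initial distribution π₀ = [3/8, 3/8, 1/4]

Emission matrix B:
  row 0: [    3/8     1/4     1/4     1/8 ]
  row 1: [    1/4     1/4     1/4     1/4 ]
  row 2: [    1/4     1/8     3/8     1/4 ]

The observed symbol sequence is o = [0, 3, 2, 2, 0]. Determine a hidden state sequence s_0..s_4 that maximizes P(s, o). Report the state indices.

t=0: δ = [1.406e-01, 9.375e-02, 6.250e-02]  (obs o_0=0)
t=1: δ = [8.789e-03, 1.318e-02, 5.859e-03]  ψ = [0, 0, 1]  (obs o_1=3)
t=2: δ = [1.648e-03, 8.240e-04, 1.236e-03]  ψ = [1, 0, 1]  (obs o_2=2)
t=3: δ = [2.060e-04, 1.545e-04, 1.738e-04]  ψ = [0, 0, 2]  (obs o_3=2)
t=4: δ = [3.862e-05, 1.931e-05, 1.629e-05]  ψ = [0, 0, 2]  (obs o_4=0)
backtrack: best end state = 0; path = [0, 1, 0, 0, 0]

path = [0, 1, 0, 0, 0]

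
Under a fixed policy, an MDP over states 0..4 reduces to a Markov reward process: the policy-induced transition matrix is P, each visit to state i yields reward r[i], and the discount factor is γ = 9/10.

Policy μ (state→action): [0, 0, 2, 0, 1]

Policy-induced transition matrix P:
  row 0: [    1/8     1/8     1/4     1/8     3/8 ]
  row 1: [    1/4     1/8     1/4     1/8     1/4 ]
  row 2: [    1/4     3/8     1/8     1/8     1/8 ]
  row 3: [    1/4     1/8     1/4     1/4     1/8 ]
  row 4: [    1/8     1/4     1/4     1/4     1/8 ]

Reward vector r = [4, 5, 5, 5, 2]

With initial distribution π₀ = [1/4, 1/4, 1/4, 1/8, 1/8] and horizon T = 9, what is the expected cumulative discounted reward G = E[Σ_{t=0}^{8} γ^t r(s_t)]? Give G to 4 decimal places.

t=0: π = [0.2500, 0.2500, 0.2500, 0.1250, 0.1250], E[r] = 4.3750, γ^t·E[r] = 4.375000, running G = 4.375000
t=1: π = [0.2031, 0.2031, 0.2188, 0.1563, 0.2188], E[r] = 4.1406, γ^t·E[r] = 3.726563, running G = 8.101563
t=2: π = [0.1973, 0.2070, 0.2227, 0.1719, 0.2012], E[r] = 4.1992, γ^t·E[r] = 3.401367, running G = 11.502930
t=3: π = [0.2002, 0.2058, 0.2222, 0.1716, 0.2002], E[r] = 4.1992, γ^t·E[r] = 3.061230, running G = 14.564160
t=4: π = [0.2000, 0.2056, 0.2222, 0.1715, 0.2008], E[r] = 4.1977, γ^t·E[r] = 2.754126, running G = 17.318286
t=5: π = [0.1999, 0.2057, 0.2222, 0.1715, 0.2007], E[r] = 4.1980, γ^t·E[r] = 2.478901, running G = 19.797187
t=6: π = [0.1999, 0.2056, 0.2222, 0.1715, 0.2007], E[r] = 4.1980, γ^t·E[r] = 2.231001, running G = 22.028188
t=7: π = [0.1999, 0.2056, 0.2222, 0.1715, 0.2007], E[r] = 4.1980, γ^t·E[r] = 2.007898, running G = 24.036086
t=8: π = [0.1999, 0.2056, 0.2222, 0.1715, 0.2007], E[r] = 4.1980, γ^t·E[r] = 1.807109, running G = 25.843195

G = 25.8432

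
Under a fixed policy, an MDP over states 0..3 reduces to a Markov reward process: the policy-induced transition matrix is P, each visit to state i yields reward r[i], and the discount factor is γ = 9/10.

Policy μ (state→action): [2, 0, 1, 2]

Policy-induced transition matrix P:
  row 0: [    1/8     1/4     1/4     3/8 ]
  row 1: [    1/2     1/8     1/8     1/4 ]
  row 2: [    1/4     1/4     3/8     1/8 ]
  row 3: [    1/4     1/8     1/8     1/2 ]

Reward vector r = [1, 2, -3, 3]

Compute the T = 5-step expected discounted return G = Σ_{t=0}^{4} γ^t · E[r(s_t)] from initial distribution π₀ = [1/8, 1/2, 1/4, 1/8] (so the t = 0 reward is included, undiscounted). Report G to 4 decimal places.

t=0: π = [0.1250, 0.5000, 0.2500, 0.1250], E[r] = 0.7500, γ^t·E[r] = 0.750000, running G = 0.750000
t=1: π = [0.3594, 0.1719, 0.2031, 0.2656], E[r] = 0.8906, γ^t·E[r] = 0.801563, running G = 1.551563
t=2: π = [0.2480, 0.1953, 0.2207, 0.3359], E[r] = 0.9844, γ^t·E[r] = 0.797344, running G = 2.348906
t=3: π = [0.2678, 0.1836, 0.2112, 0.3374], E[r] = 1.0137, γ^t·E[r] = 0.738967, running G = 3.087873
t=4: π = [0.2624, 0.1849, 0.2113, 0.3414], E[r] = 1.0226, γ^t·E[r] = 0.670957, running G = 3.758830

G = 3.7588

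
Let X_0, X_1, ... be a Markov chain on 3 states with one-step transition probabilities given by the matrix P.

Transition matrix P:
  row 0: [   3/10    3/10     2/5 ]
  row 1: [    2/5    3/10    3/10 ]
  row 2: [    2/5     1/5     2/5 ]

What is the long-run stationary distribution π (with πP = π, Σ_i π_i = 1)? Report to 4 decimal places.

Balance equations π_j = Σ_i π_i·P[i][j]:
  π_0 = 3/10·π_0 + 2/5·π_1 + 2/5·π_2
  π_1 = 3/10·π_0 + 3/10·π_1 + 1/5·π_2
  normalize: π_0 + π_1 + π_2 = 1
Solving the linear system gives exactly π = [4/11, 26/99, 37/99].

π = [0.3636, 0.2626, 0.3737]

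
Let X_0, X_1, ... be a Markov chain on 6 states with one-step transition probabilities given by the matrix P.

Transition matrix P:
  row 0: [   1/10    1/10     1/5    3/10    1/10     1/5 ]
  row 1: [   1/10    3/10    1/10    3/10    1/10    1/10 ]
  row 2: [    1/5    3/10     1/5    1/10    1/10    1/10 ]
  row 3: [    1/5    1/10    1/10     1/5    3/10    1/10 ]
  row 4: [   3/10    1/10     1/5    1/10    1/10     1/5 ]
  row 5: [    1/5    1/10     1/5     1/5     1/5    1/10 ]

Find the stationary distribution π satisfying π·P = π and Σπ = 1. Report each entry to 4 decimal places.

Balance equations π_j = Σ_i π_i·P[i][j]:
  π_0 = 1/10·π_0 + 1/10·π_1 + 1/5·π_2 + 1/5·π_3 + 3/10·π_4 + 1/5·π_5
  π_1 = 1/10·π_0 + 3/10·π_1 + 3/10·π_2 + 1/10·π_3 + 1/10·π_4 + 1/10·π_5
  π_2 = 1/5·π_0 + 1/10·π_1 + 1/5·π_2 + 1/10·π_3 + 1/5·π_4 + 1/5·π_5
  π_3 = 3/10·π_0 + 3/10·π_1 + 1/10·π_2 + 1/5·π_3 + 1/10·π_4 + 1/5·π_5
  π_4 = 1/10·π_0 + 1/10·π_1 + 1/10·π_2 + 3/10·π_3 + 1/10·π_4 + 1/5·π_5
  normalize: π_0 + π_1 + π_2 + π_3 + π_4 + π_5 = 1
Solving the linear system gives exactly π = [18111/100204, 4153/25051, 8173/50102, 124/611, 15425/100204, 6687/50102].

π = [0.1807, 0.1658, 0.1631, 0.2029, 0.1539, 0.1335]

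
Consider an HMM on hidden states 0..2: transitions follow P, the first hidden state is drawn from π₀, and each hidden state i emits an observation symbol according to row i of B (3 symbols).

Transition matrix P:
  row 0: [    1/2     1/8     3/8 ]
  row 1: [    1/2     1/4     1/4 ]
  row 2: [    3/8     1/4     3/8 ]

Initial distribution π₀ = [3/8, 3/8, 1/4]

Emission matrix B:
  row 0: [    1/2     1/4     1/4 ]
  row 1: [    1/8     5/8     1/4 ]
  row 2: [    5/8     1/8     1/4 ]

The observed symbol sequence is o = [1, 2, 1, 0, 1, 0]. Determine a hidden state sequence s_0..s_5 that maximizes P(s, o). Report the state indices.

t=0: δ = [9.375e-02, 2.344e-01, 3.125e-02]  (obs o_0=1)
t=1: δ = [2.930e-02, 1.465e-02, 1.465e-02]  ψ = [1, 1, 1]  (obs o_1=2)
t=2: δ = [3.662e-03, 2.289e-03, 1.373e-03]  ψ = [0, 0, 0]  (obs o_2=1)
t=3: δ = [9.155e-04, 7.153e-05, 8.583e-04]  ψ = [0, 1, 0]  (obs o_3=0)
t=4: δ = [1.144e-04, 1.341e-04, 4.292e-05]  ψ = [0, 2, 0]  (obs o_4=1)
t=5: δ = [3.353e-05, 4.191e-06, 2.682e-05]  ψ = [1, 1, 0]  (obs o_5=0)
backtrack: best end state = 0; path = [1, 0, 0, 2, 1, 0]

path = [1, 0, 0, 2, 1, 0]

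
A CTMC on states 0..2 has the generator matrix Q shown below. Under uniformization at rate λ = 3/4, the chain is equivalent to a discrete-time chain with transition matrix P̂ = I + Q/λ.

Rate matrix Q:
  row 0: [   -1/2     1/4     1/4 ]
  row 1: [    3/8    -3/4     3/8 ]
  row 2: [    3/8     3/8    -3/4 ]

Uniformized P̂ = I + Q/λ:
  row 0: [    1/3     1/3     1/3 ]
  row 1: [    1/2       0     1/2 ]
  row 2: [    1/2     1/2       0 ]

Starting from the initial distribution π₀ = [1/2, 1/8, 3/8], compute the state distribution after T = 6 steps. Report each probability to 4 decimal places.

t=0: π = [0.5000, 0.1250, 0.3750]
t=1: π = [0.4167, 0.3542, 0.2292]
t=2: π = [0.4306, 0.2535, 0.3160]
t=3: π = [0.4282, 0.3015, 0.2703]
t=4: π = [0.4286, 0.2779, 0.2935]
t=5: π = [0.4286, 0.2896, 0.2818]
t=6: π = [0.4286, 0.2838, 0.2877]

π = [0.4286, 0.2838, 0.2877]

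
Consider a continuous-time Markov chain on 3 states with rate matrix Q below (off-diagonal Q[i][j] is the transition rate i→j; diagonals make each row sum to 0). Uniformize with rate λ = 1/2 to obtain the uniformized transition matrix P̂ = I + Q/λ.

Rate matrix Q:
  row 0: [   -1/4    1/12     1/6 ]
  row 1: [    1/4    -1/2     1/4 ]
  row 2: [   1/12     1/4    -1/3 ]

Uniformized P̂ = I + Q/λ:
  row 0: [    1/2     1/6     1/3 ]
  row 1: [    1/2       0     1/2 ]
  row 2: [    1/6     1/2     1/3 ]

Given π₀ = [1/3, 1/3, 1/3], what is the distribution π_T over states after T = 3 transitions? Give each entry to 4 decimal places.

t=0: π = [0.3333, 0.3333, 0.3333]
t=1: π = [0.3889, 0.2222, 0.3889]
t=2: π = [0.3704, 0.2593, 0.3704]
t=3: π = [0.3765, 0.2469, 0.3765]

π = [0.3765, 0.2469, 0.3765]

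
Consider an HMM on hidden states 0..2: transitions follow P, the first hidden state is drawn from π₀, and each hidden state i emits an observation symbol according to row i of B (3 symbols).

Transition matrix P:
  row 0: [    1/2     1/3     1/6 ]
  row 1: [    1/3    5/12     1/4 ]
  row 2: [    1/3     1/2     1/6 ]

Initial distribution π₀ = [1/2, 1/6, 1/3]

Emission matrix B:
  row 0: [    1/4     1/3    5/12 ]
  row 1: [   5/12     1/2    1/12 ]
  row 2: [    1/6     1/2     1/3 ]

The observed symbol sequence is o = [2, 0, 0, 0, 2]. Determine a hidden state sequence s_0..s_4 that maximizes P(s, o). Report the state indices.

path = [0, 1, 1, 1, 0]

t=0: δ = [2.083e-01, 1.389e-02, 1.111e-01]  (obs o_0=2)
t=1: δ = [2.604e-02, 2.894e-02, 5.787e-03]  ψ = [0, 0, 0]  (obs o_1=0)
t=2: δ = [3.255e-03, 5.023e-03, 1.206e-03]  ψ = [0, 1, 1]  (obs o_2=0)
t=3: δ = [4.186e-04, 8.721e-04, 2.093e-04]  ψ = [1, 1, 1]  (obs o_3=0)
t=4: δ = [1.211e-04, 3.028e-05, 7.268e-05]  ψ = [1, 1, 1]  (obs o_4=2)
backtrack: best end state = 0; path = [0, 1, 1, 1, 0]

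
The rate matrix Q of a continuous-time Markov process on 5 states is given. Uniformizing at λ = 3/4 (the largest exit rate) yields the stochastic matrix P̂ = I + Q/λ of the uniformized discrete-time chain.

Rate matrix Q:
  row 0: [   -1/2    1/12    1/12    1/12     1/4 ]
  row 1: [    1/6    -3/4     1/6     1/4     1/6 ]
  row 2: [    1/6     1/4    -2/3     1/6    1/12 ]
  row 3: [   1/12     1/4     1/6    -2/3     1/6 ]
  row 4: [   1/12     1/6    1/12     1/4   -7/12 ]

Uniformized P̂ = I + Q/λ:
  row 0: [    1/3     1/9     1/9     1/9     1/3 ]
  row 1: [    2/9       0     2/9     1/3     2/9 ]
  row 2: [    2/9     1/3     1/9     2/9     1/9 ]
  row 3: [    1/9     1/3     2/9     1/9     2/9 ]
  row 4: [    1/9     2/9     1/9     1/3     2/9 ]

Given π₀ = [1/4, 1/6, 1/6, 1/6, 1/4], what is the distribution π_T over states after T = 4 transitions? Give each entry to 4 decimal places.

π = [0.1938, 0.1988, 0.1580, 0.2231, 0.2262]

t=0: π = [0.2500, 0.1667, 0.1667, 0.1667, 0.2500]
t=1: π = [0.2037, 0.1944, 0.1481, 0.2222, 0.2315]
t=2: π = [0.1944, 0.1975, 0.1574, 0.2222, 0.2284]
t=3: π = [0.1938, 0.1989, 0.1578, 0.2233, 0.2263]
t=4: π = [0.1938, 0.1988, 0.1580, 0.2231, 0.2262]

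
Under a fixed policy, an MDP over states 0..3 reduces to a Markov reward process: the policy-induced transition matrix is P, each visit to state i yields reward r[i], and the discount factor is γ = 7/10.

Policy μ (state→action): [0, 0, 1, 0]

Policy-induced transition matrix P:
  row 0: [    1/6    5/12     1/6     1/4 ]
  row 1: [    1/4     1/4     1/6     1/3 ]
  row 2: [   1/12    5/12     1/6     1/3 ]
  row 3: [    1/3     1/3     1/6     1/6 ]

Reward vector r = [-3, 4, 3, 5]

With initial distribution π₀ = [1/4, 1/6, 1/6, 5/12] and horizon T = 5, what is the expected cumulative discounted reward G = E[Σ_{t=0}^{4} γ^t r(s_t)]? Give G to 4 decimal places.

G = 6.9137

t=0: π = [0.2500, 0.1667, 0.1667, 0.4167], E[r] = 2.5000, γ^t·E[r] = 2.500000, running G = 2.500000
t=1: π = [0.2361, 0.3542, 0.1667, 0.2431], E[r] = 2.4236, γ^t·E[r] = 1.696528, running G = 4.196528
t=2: π = [0.2228, 0.3374, 0.1667, 0.2731], E[r] = 2.5469, γ^t·E[r] = 1.247969, running G = 5.444497
t=3: π = [0.2264, 0.3377, 0.1667, 0.2692], E[r] = 2.5177, γ^t·E[r] = 0.863554, running G = 6.308051
t=4: π = [0.2258, 0.3380, 0.1667, 0.2696], E[r] = 2.5224, γ^t·E[r] = 0.605626, running G = 6.913676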